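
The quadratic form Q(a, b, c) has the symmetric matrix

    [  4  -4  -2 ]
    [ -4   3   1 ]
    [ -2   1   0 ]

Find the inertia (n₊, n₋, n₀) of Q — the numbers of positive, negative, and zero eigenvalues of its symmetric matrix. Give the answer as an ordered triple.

Row-reducing A symmetrically gives the diagonal entries 4, -1, 0.
That gives 1 positive, 1 negative, 1 zero pivots.

(1, 1, 1)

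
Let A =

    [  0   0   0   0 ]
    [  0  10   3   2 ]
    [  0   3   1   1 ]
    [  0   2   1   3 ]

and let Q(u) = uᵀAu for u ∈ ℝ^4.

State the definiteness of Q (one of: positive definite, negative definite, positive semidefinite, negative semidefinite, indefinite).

positive semidefinite

Applying the same elementary operations to the rows and columns of A produces a congruent diagonal matrix with entries 0, 10, 1/10, 1.
That gives 3 positive, 1 zero pivots.
Hence Q is positive semidefinite.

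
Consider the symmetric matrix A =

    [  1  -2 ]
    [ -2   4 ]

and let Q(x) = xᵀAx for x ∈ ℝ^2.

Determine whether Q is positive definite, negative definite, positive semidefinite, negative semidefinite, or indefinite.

Congruent diagonalization of A (simultaneous row and column reduction) yields pivots 1, 0.
So there are 1 positive, 1 zero pivots.
Hence Q is positive semidefinite.

positive semidefinite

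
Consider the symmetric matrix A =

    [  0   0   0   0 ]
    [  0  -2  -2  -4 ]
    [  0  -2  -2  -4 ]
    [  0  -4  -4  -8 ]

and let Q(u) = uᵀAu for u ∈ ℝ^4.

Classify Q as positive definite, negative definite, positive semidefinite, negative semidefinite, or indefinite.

Symmetric row and column elimination reduces A to a congruent diagonal form with pivots 0, -2, 0, 0.
So there are 1 negative, 3 zero pivots.
Hence Q is negative semidefinite.

negative semidefinite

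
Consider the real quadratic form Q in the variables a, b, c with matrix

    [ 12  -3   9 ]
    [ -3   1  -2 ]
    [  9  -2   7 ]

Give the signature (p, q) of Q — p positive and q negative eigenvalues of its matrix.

(2, 0)

Symmetric row and column elimination reduces A to a congruent diagonal form with pivots 12, 1/4, 0.
So there are 2 positive, 1 zero pivots.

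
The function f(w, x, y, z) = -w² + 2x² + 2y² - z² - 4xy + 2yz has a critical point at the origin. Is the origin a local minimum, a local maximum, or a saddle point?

saddle point

The Hessian at the origin is H = [[-2, 0, 0, 0], [0, 4, -4, 0], [0, -4, 4, 2], [0, 0, 2, -2]].
H is indefinite, so the origin is a saddle point.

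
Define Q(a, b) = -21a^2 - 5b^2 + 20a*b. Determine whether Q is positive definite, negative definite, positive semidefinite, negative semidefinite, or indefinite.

Write A = [[-21, 10], [10, -5]].
An LDLᵀ factorisation of A has diagonal entries -21, -5/21.
Counting signs: 2 negative.
Hence Q is negative definite.

negative definite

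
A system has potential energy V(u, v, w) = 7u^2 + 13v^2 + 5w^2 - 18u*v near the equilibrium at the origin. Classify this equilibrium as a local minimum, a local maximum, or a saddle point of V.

local minimum

The Hessian at the origin is H = [[14, -18, 0], [-18, 26, 0], [0, 0, 10]].
Congruent diagonalization of H (simultaneous row and column reduction) yields pivots 14, 20/7, 10.
Counting signs: 3 positive.
H is positive definite, so the origin is a strict local minimum.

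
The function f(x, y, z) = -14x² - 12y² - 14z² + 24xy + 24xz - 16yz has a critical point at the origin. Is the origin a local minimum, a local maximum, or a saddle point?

local maximum

The Hessian at the origin is H = [[-28, 24, 24], [24, -24, -16], [24, -16, -28]].
Row-reducing H symmetrically gives the diagonal entries -28, -24/7, -4/3.
That gives 3 negative pivots.
H is negative definite, so the origin is a strict local maximum.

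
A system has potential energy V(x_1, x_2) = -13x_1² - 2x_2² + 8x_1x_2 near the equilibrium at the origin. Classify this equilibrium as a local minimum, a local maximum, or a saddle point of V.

local maximum

The Hessian at the origin is H = [[-26, 8], [8, -4]].
det H = -26·-4 − (8)² = 40 > 0 and H[1,1] = -26 < 0, so H is negative definite.
Therefore the origin is a local maximum.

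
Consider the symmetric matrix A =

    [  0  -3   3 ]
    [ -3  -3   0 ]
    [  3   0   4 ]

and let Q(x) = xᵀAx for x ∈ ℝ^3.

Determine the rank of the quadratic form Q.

Row reduction of A gives 3 nonzero rows, so rank A = 3.

3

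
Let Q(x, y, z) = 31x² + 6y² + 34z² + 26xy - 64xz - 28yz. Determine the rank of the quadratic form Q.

3

Write A = [[31, 13, -32], [13, 6, -14], [-32, -14, 34]].
Applying the same elementary operations to the rows and columns of A produces a congruent diagonal matrix with entries 31, 17/31, 6/17.
That gives 3 positive pivots.
The rank is the number of nonzero pivots: 3.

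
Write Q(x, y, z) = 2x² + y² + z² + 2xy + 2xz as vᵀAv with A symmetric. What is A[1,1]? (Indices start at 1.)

The coefficient of x² in Q is 2, and that is exactly A[1,1].

2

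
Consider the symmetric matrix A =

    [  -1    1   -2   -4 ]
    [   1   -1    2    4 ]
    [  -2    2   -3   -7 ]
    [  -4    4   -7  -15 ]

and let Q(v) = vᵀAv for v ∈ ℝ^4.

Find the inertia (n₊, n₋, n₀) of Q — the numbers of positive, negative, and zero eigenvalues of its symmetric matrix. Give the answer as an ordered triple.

(1, 1, 2)

Congruent diagonalization of A (simultaneous row and column reduction) yields pivots -1, 0, 1, 0.
So there are 1 positive, 1 negative, 2 zero pivots.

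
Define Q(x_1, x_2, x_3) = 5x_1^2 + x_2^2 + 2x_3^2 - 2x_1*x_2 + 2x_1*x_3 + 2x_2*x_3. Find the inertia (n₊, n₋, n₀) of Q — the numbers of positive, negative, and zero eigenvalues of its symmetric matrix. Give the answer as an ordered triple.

(2, 0, 1)

Write A = [[5, -1, 1], [-1, 1, 1], [1, 1, 2]].
Applying the same elementary operations to the rows and columns of A produces a congruent diagonal matrix with entries 5, 4/5, 0.
Counting signs: 2 positive, 1 zero.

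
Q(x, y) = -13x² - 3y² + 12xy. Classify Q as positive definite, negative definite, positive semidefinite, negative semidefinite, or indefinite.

The symmetric matrix of Q is A = [[-13, 6], [6, -3]].
Leading principal minors: Δ_1 = -13, Δ_2 = 3.
The signs alternate starting with Δ_1 < 0, so by Sylvester's criterion Q is negative definite.

negative definite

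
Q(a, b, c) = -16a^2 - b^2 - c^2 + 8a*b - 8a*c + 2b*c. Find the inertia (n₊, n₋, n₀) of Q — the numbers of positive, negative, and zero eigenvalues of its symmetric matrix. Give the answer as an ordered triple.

(0, 1, 2)

The symmetric matrix is A = [[-16, 4, -4], [4, -1, 1], [-4, 1, -1]].
Row-reducing A symmetrically gives the diagonal entries -16, 0, 0.
So there are 1 negative, 2 zero pivots.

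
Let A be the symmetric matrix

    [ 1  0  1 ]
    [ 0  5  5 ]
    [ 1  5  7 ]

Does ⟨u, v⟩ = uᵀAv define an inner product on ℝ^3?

Leading principal minors: Δ_1 = 1, Δ_2 = 5, Δ_3 = 5.
All leading principal minors are positive, so by Sylvester's criterion Q is positive definite.
⟨·,·⟩ is an inner product exactly when A is positive definite.

yes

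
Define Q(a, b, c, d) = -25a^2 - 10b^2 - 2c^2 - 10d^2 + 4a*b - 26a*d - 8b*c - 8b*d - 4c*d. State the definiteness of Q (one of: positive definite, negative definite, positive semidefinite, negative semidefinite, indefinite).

negative definite

The symmetric matrix of Q is A = [[-25, 2, 0, -13], [2, -10, -4, -4], [0, -4, -2, -2], [-13, -4, -2, -10]].
Leading principal minors: Δ_1 = -25, Δ_2 = 246, Δ_3 = -92, Δ_4 = 60.
The signs alternate starting with Δ_1 < 0, so by Sylvester's criterion Q is negative definite.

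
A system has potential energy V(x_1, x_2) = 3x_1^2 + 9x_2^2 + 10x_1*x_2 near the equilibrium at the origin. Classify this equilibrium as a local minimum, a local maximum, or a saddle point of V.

local minimum

The Hessian at the origin is H = [[6, 10], [10, 18]].
det H = 6·18 − (10)² = 8 > 0 and H[1,1] = 6 > 0, so H is positive definite.
Therefore the origin is a local minimum.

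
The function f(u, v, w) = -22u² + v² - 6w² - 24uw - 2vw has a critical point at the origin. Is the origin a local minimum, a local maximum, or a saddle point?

saddle point

The Hessian at the origin is H = [[-44, 0, -24], [0, 2, -2], [-24, -2, -12]].
Row-reducing H symmetrically gives the diagonal entries -44, 2, -10/11.
Counting signs: 1 positive, 2 negative.
H is indefinite, so the origin is a saddle point.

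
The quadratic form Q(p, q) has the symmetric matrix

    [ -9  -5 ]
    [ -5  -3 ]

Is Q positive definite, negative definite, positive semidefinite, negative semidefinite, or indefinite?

negative definite

For the 2×2 matrix [[-9, -5], [-5, -3]]: det = -9·-3 − (-5)² = 2, trace = -12.
det > 0 so both eigenvalues share the sign of the trace; trace = -12 < 0 ⇒ both negative.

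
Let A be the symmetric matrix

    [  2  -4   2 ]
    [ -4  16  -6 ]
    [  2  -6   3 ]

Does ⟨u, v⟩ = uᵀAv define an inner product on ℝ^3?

yes

An LDLᵀ factorisation of A has diagonal entries 2, 8, 1/2.
Counting signs: 3 positive.
Hence Q is positive definite.
⟨·,·⟩ is an inner product exactly when A is positive definite.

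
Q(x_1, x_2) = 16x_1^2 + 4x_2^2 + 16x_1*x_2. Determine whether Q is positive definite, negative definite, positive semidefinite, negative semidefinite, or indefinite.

The symmetric matrix of Q is [[16, 8], [8, 4]].
For the 2×2 matrix [[16, 8], [8, 4]]: det = 16·4 − (8)² = 0, trace = 20.
det = 0 so one eigenvalue is zero; the form is semidefinite with the sign of the trace.

positive semidefinite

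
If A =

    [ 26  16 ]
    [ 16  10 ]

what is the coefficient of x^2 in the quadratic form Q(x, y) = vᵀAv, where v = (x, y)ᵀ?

26

The coefficient of x^2 is the diagonal entry A[1,1] = 26.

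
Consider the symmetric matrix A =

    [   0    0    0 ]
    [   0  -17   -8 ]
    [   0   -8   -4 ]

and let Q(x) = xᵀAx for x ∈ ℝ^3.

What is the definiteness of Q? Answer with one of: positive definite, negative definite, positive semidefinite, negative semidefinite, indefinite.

Symmetric row and column elimination reduces A to a congruent diagonal form with pivots 0, -17, -4/17.
That gives 2 negative, 1 zero pivots.
Hence Q is negative semidefinite.

negative semidefinite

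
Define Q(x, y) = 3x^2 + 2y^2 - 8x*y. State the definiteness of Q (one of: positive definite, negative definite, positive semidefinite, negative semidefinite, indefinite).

Write A = [[3, -4], [-4, 2]].
Congruent diagonalization of A (simultaneous row and column reduction) yields pivots 3, -10/3.
So there are 1 positive, 1 negative pivots.
Hence Q is indefinite.

indefinite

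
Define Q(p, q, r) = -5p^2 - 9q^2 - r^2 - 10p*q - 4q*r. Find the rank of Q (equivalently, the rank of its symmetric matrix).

2

The associated matrix is A = [[-5, -5, 0], [-5, -9, -2], [0, -2, -1]].
Congruent diagonalization of A (simultaneous row and column reduction) yields pivots -5, -4, 0.
So there are 2 negative, 1 zero pivots.
The rank is the number of nonzero pivots: 2.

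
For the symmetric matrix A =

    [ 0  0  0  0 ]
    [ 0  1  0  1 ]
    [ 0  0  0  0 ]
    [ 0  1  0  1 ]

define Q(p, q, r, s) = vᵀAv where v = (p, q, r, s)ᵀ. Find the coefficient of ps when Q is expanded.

The coefficient of ps is A[1,4] + A[4,1] = 2·0 = 0.

0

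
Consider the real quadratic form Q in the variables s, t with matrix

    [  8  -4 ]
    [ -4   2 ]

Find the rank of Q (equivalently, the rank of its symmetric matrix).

Symmetric row and column elimination reduces A to a congruent diagonal form with pivots 8, 0.
So there are 1 positive, 1 zero pivots.
The rank is the number of nonzero pivots: 1.

1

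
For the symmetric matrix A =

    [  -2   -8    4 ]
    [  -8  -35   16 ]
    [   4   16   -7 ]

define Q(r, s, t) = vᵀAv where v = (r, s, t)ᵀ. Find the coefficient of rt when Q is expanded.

The coefficient of rt is A[1,3] + A[3,1] = 2·4 = 8.

8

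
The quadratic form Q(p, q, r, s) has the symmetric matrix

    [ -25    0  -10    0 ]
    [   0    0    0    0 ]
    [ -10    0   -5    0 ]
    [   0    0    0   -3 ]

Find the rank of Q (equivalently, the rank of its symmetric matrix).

Row-reducing A symmetrically gives the diagonal entries -25, 0, -1, -3.
That gives 3 negative, 1 zero pivots.
The rank is the number of nonzero pivots: 3.

3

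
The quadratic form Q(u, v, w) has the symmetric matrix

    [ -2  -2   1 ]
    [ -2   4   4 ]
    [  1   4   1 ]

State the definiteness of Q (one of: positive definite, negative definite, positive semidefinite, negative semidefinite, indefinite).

indefinite

Symmetric row and column elimination reduces A to a congruent diagonal form with pivots -2, 6, 0.
So there are 1 positive, 1 negative, 1 zero pivots.
Hence Q is indefinite.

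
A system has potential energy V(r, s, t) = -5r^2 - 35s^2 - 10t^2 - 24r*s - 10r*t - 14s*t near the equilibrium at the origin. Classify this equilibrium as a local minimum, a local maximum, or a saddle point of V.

local maximum

The Hessian at the origin is H = [[-10, -24, -10], [-24, -70, -14], [-10, -14, -20]].
An LDLᵀ factorisation of H has diagonal entries -10, -62/5, -60/31.
Counting signs: 3 negative.
H is negative definite, so the origin is a strict local maximum.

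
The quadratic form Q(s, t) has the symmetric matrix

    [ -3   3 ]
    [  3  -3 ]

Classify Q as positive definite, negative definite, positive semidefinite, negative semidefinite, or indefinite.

negative semidefinite

For the 2×2 matrix [[-3, 3], [3, -3]]: det = -3·-3 − (3)² = 0, trace = -6.
det = 0 so one eigenvalue is zero; the form is semidefinite with the sign of the trace.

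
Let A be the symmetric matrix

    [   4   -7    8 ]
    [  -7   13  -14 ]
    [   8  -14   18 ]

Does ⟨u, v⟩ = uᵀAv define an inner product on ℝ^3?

An LDLᵀ factorisation of A has diagonal entries 4, 3/4, 2.
So there are 3 positive pivots.
Hence Q is positive definite.
⟨·,·⟩ is an inner product exactly when A is positive definite.

yes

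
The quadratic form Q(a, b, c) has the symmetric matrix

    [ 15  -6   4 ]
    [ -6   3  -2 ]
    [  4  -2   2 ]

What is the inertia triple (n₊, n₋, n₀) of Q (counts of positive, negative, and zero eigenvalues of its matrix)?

(3, 0, 0)

Congruent diagonalization of A (simultaneous row and column reduction) yields pivots 15, 3/5, 2/3.
So there are 3 positive pivots.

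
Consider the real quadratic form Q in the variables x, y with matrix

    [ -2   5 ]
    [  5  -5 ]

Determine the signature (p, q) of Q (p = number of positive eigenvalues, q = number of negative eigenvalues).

(1, 1)

An LDLᵀ factorisation of A has diagonal entries -2, 15/2.
That gives 1 positive, 1 negative pivots.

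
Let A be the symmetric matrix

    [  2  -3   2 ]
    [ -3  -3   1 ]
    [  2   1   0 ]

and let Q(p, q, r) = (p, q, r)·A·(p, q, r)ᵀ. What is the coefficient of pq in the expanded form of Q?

The coefficient of pq is A[1,2] + A[2,1] = 2·(-3) = -6.

-6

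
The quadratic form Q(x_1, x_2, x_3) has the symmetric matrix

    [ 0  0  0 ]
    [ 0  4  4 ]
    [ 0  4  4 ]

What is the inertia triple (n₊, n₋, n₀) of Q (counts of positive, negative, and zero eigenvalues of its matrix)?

(1, 0, 2)

Congruent diagonalization of A (simultaneous row and column reduction) yields pivots 0, 4, 0.
That gives 1 positive, 2 zero pivots.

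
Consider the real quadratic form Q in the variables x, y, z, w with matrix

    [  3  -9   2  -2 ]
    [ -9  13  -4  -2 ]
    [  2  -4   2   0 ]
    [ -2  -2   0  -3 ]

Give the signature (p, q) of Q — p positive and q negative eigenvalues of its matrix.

Symmetric row and column elimination reduces A to a congruent diagonal form with pivots 3, -14, 20/21, 1/5.
That gives 3 positive, 1 negative pivots.

(3, 1)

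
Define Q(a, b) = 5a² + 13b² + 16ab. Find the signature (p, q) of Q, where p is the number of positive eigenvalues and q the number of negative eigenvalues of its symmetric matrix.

The associated matrix is A = [[5, 8], [8, 13]].
Symmetric row and column elimination reduces A to a congruent diagonal form with pivots 5, 1/5.
Counting signs: 2 positive.

(2, 0)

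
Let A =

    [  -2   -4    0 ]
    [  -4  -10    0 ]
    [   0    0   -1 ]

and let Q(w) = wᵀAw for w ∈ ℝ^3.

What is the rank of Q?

3

Row-reducing A symmetrically gives the diagonal entries -2, -2, -1.
That gives 3 negative pivots.
The rank is the number of nonzero pivots: 3.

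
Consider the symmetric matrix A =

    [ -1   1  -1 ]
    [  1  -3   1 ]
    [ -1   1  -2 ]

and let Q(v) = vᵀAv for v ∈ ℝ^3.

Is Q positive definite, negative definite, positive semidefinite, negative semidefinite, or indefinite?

Symmetric row and column elimination reduces A to a congruent diagonal form with pivots -1, -2, -1.
So there are 3 negative pivots.
Hence Q is negative definite.

negative definite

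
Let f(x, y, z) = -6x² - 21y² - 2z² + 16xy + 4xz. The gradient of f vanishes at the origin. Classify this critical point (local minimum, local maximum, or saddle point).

local maximum

The Hessian at the origin is H = [[-12, 16, 4], [16, -42, 0], [4, 0, -4]].
Symmetric row and column elimination reduces H to a congruent diagonal form with pivots -12, -62/3, -40/31.
Counting signs: 3 negative.
H is negative definite, so the origin is a strict local maximum.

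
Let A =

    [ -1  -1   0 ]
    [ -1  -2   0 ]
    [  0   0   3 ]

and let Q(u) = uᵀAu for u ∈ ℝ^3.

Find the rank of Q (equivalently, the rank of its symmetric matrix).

3

An LDLᵀ factorisation of A has diagonal entries -1, -1, 3.
That gives 1 positive, 2 negative pivots.
The rank is the number of nonzero pivots: 3.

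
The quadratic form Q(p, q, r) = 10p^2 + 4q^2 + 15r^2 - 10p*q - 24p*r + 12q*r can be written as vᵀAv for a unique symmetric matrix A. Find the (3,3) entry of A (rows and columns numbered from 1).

The coefficient of r^2 in Q is 15, and that is exactly A[3,3].

15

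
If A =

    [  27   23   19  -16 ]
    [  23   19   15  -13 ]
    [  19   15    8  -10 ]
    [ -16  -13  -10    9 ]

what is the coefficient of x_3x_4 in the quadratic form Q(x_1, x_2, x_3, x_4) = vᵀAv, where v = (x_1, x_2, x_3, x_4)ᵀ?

The coefficient of x_3x_4 is A[3,4] + A[4,3] = 2·(-10) = -20.

-20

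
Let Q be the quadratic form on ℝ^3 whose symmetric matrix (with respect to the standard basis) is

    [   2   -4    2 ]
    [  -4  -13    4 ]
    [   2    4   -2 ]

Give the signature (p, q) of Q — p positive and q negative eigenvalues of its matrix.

Applying the same elementary operations to the rows and columns of A produces a congruent diagonal matrix with entries 2, -21, -20/21.
Counting signs: 1 positive, 2 negative.

(1, 2)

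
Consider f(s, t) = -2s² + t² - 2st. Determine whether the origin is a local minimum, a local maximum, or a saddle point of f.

saddle point

The Hessian at the origin is H = [[-4, -2], [-2, 2]].
det H = -4·2 − (-2)² = -12 < 0, so H is indefinite.
Therefore the origin is a saddle point.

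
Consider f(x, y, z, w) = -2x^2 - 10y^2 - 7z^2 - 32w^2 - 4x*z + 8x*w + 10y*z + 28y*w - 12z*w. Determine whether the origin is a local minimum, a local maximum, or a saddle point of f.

The Hessian at the origin is H = [[-4, 0, -4, 8], [0, -20, 10, 28], [-4, 10, -14, -12], [8, 28, -12, -64]].
Applying the same elementary operations to the rows and columns of H produces a congruent diagonal matrix with entries -4, -20, -5, -8/5.
So there are 4 negative pivots.
H is negative definite, so the origin is a strict local maximum.

local maximum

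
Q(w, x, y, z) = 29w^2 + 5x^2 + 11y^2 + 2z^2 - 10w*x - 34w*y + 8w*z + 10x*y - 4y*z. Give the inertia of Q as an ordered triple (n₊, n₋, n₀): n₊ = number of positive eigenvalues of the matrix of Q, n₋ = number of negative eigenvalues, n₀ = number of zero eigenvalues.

The associated matrix is A = [[29, -5, -17, 4], [-5, 5, 5, 0], [-17, 5, 11, -2], [4, 0, -2, 2]].
Congruent diagonalization of A (simultaneous row and column reduction) yields pivots 29, 120/29, 0, 4/3.
So there are 3 positive, 1 zero pivots.

(3, 0, 1)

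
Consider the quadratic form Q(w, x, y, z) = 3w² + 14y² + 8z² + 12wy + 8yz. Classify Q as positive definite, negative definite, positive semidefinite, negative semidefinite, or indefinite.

The associated matrix is A = [[3, 0, 6, 0], [0, 0, 0, 0], [6, 0, 14, 4], [0, 0, 4, 8]].
Applying the same elementary operations to the rows and columns of A produces a congruent diagonal matrix with entries 3, 0, 2, 0.
So there are 2 positive, 2 zero pivots.
Hence Q is positive semidefinite.

positive semidefinite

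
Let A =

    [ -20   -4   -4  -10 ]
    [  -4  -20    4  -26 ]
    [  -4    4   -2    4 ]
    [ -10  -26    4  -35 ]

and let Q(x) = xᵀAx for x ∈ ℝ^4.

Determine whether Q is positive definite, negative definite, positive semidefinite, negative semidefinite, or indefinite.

Row-reducing A symmetrically gives the diagonal entries -20, -96/5, 0, 0.
So there are 2 negative, 2 zero pivots.
Hence Q is negative semidefinite.

negative semidefinite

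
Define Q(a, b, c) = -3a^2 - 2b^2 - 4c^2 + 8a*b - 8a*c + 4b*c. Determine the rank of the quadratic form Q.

3

The associated matrix is A = [[-3, 4, -4], [4, -2, 2], [-4, 2, -4]].
Symmetric row and column elimination reduces A to a congruent diagonal form with pivots -3, 10/3, -2.
So there are 1 positive, 2 negative pivots.
The rank is the number of nonzero pivots: 3.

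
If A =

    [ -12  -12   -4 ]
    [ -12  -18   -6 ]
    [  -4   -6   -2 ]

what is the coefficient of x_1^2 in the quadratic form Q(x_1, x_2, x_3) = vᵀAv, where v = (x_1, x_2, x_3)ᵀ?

The coefficient of x_1^2 is the diagonal entry A[1,1] = -12.

-12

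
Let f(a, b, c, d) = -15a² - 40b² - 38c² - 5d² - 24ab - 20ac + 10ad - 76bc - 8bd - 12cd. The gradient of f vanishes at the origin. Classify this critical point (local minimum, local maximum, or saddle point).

local maximum

The Hessian at the origin is H = [[-30, -24, -20, 10], [-24, -80, -76, -8], [-20, -76, -76, -12], [10, -8, -12, -10]].
Applying the same elementary operations to the rows and columns of H produces a congruent diagonal matrix with entries -30, -304/5, -197/57, -12/197.
That gives 4 negative pivots.
H is negative definite, so the origin is a strict local maximum.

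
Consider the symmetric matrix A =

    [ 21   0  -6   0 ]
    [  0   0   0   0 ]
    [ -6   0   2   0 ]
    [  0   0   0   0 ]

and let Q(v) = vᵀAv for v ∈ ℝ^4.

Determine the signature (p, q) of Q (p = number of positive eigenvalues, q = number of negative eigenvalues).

(2, 0)

Row-reducing A symmetrically gives the diagonal entries 21, 0, 2/7, 0.
Counting signs: 2 positive, 2 zero.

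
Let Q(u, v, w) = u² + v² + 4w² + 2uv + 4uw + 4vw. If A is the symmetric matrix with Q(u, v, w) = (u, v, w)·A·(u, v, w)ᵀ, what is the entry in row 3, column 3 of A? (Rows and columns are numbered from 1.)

4

The coefficient of w² in Q is 4, and that is exactly A[3,3].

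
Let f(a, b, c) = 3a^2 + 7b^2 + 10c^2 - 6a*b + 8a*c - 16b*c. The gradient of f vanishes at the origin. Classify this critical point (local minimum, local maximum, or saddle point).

local minimum

The Hessian at the origin is H = [[6, -6, 8], [-6, 14, -16], [8, -16, 20]].
Row-reducing H symmetrically gives the diagonal entries 6, 8, 4/3.
Counting signs: 3 positive.
H is positive definite, so the origin is a strict local minimum.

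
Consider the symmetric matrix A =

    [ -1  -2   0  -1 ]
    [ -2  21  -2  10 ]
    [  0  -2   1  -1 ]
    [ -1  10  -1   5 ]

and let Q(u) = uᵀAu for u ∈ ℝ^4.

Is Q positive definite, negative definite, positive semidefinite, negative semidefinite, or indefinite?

Applying the same elementary operations to the rows and columns of A produces a congruent diagonal matrix with entries -1, 25, 21/25, 5/21.
That gives 3 positive, 1 negative pivots.
Hence Q is indefinite.

indefinite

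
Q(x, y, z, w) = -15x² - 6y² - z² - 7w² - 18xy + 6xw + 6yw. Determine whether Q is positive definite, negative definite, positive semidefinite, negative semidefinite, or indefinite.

Write A = [[-15, -9, 0, 3], [-9, -6, 0, 3], [0, 0, -1, 0], [3, 3, 0, -7]].
An LDLᵀ factorisation of A has diagonal entries -15, -3/5, -1, -4.
So there are 4 negative pivots.
Hence Q is negative definite.

negative definite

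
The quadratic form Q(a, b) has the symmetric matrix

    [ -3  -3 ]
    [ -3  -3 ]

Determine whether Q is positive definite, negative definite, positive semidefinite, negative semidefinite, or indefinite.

negative semidefinite

Applying the same elementary operations to the rows and columns of A produces a congruent diagonal matrix with entries -3, 0.
So there are 1 negative, 1 zero pivots.
Hence Q is negative semidefinite.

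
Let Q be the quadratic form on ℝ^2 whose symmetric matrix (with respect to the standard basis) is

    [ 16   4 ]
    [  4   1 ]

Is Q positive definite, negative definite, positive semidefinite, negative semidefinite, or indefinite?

Congruent diagonalization of A (simultaneous row and column reduction) yields pivots 16, 0.
That gives 1 positive, 1 zero pivots.
Hence Q is positive semidefinite.

positive semidefinite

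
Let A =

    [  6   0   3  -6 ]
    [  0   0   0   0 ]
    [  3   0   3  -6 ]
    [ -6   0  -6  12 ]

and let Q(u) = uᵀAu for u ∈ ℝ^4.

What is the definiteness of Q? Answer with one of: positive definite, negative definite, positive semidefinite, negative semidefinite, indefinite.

positive semidefinite

Row-reducing A symmetrically gives the diagonal entries 6, 0, 3/2, 0.
That gives 2 positive, 2 zero pivots.
Hence Q is positive semidefinite.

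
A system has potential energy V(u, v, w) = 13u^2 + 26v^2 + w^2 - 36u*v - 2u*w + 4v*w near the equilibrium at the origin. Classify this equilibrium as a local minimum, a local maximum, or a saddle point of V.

local minimum

The Hessian at the origin is H = [[26, -36, -2], [-36, 52, 4], [-2, 4, 2]].
Applying the same elementary operations to the rows and columns of H produces a congruent diagonal matrix with entries 26, 28/13, 8/7.
Counting signs: 3 positive.
H is positive definite, so the origin is a strict local minimum.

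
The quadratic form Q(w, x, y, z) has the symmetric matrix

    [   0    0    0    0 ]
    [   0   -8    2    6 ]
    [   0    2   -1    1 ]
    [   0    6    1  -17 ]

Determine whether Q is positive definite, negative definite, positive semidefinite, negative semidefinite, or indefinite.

Congruent diagonalization of A (simultaneous row and column reduction) yields pivots 0, -8, -1/2, 0.
That gives 2 negative, 2 zero pivots.
Hence Q is negative semidefinite.

negative semidefinite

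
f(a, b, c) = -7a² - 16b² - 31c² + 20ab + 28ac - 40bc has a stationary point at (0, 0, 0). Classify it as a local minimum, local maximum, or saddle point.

local maximum

The Hessian at the origin is H = [[-14, 20, 28], [20, -32, -40], [28, -40, -62]].
Congruent diagonalization of H (simultaneous row and column reduction) yields pivots -14, -24/7, -6.
So there are 3 negative pivots.
H is negative definite, so the origin is a strict local maximum.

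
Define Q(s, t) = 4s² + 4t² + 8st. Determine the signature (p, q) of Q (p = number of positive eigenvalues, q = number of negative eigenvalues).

(1, 0)

The associated matrix is A = [[4, 4], [4, 4]].
Symmetric row and column elimination reduces A to a congruent diagonal form with pivots 4, 0.
So there are 1 positive, 1 zero pivots.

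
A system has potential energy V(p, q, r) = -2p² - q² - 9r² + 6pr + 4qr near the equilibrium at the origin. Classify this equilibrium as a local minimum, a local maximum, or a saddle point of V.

local maximum

The Hessian at the origin is H = [[-4, 0, 6], [0, -2, 4], [6, 4, -18]].
Symmetric row and column elimination reduces H to a congruent diagonal form with pivots -4, -2, -1.
So there are 3 negative pivots.
H is negative definite, so the origin is a strict local maximum.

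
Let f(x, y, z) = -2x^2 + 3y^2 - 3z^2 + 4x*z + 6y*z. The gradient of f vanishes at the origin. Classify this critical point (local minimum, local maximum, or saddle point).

saddle point

The Hessian at the origin is H = [[-4, 0, 4], [0, 6, 6], [4, 6, -6]].
Symmetric row and column elimination reduces H to a congruent diagonal form with pivots -4, 6, -8.
That gives 1 positive, 2 negative pivots.
H is indefinite, so the origin is a saddle point.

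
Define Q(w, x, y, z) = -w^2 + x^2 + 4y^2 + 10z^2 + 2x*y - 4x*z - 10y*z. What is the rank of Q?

The symmetric matrix is A = [[-1, 0, 0, 0], [0, 1, 1, -2], [0, 1, 4, -5], [0, -2, -5, 10]].
Applying the same elementary operations to the rows and columns of A produces a congruent diagonal matrix with entries -1, 1, 3, 3.
That gives 3 positive, 1 negative pivots.
The rank is the number of nonzero pivots: 4.

4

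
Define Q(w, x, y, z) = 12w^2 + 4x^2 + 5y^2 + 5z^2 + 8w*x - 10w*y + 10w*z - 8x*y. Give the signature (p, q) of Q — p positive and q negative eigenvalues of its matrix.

(4, 0)

Write A = [[12, 4, -5, 5], [4, 4, -4, 0], [-5, -4, 5, 0], [5, 0, 0, 5]].
Congruent diagonalization of A (simultaneous row and column reduction) yields pivots 12, 8/3, 7/8, 10/7.
That gives 4 positive pivots.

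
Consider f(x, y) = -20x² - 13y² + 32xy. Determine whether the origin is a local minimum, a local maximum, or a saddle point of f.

The Hessian at the origin is H = [[-40, 32], [32, -26]].
det H = -40·-26 − (32)² = 16 > 0 and H[1,1] = -40 < 0, so H is negative definite.
Therefore the origin is a local maximum.

local maximum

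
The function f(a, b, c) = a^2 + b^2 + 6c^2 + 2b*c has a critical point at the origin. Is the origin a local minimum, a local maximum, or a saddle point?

The Hessian at the origin is H = [[2, 0, 0], [0, 2, 2], [0, 2, 12]].
Congruent diagonalization of H (simultaneous row and column reduction) yields pivots 2, 2, 10.
Counting signs: 3 positive.
H is positive definite, so the origin is a strict local minimum.

local minimum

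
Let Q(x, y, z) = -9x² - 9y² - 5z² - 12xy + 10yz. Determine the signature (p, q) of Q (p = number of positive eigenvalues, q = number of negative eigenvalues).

The symmetric matrix is A = [[-9, -6, 0], [-6, -9, 5], [0, 5, -5]].
Congruent diagonalization of A (simultaneous row and column reduction) yields pivots -9, -5, 0.
That gives 2 negative, 1 zero pivots.

(0, 2)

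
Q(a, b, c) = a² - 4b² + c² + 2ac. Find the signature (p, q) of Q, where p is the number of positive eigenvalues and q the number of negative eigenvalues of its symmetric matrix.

(1, 1)

The associated matrix is A = [[1, 0, 1], [0, -4, 0], [1, 0, 1]].
Row-reducing A symmetrically gives the diagonal entries 1, -4, 0.
Counting signs: 1 positive, 1 negative, 1 zero.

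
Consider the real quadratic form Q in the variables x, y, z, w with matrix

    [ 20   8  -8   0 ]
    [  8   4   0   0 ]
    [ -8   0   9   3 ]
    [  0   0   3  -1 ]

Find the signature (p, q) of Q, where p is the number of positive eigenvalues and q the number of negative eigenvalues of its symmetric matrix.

(3, 1)

An LDLᵀ factorisation of A has diagonal entries 20, 4/5, -7, 2/7.
That gives 3 positive, 1 negative pivots.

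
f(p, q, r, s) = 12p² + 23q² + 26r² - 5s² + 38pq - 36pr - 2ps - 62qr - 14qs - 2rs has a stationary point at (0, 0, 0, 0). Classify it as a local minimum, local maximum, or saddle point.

saddle point

The Hessian at the origin is H = [[24, 38, -36, -2], [38, 46, -62, -14], [-36, -62, 52, -2], [-2, -14, -2, -10]].
Applying the same elementary operations to the rows and columns of H produces a congruent diagonal matrix with entries 24, -85/6, -4/17, 4.
So there are 2 positive, 2 negative pivots.
H is indefinite, so the origin is a saddle point.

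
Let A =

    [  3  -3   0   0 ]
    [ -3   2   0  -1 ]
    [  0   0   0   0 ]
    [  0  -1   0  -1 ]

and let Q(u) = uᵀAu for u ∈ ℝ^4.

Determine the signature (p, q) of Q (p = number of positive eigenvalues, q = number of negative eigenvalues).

(1, 1)

Row-reducing A symmetrically gives the diagonal entries 3, -1, 0, 0.
That gives 1 positive, 1 negative, 2 zero pivots.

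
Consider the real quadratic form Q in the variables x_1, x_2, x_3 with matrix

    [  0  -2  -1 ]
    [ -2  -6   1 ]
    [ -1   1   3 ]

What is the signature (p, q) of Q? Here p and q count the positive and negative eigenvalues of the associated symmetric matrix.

(2, 1)

By Sylvester's law of inertia any congruent diagonalization of A has 2 positive, 1 negative and 0 zero entries.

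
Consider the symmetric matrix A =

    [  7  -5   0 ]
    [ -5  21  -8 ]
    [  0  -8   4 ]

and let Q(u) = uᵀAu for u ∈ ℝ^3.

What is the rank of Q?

Applying the same elementary operations to the rows and columns of A produces a congruent diagonal matrix with entries 7, 122/7, 20/61.
Counting signs: 3 positive.
The rank is the number of nonzero pivots: 3.

3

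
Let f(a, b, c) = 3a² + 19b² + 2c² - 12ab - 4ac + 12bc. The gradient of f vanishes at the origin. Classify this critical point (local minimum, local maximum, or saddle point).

The Hessian at the origin is H = [[6, -12, -4], [-12, 38, 12], [-4, 12, 4]].
Congruent diagonalization of H (simultaneous row and column reduction) yields pivots 6, 14, 4/21.
That gives 3 positive pivots.
H is positive definite, so the origin is a strict local minimum.

local minimum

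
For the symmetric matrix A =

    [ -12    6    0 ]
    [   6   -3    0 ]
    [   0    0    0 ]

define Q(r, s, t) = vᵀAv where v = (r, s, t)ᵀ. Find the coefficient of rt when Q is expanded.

The coefficient of rt is A[1,3] + A[3,1] = 2·0 = 0.

0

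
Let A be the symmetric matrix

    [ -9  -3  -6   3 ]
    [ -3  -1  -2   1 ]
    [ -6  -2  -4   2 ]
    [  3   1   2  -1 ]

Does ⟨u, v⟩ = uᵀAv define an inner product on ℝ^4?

Applying the same elementary operations to the rows and columns of A produces a congruent diagonal matrix with entries -9, 0, 0, 0.
Counting signs: 1 negative, 3 zero.
Hence Q is negative semidefinite.
⟨·,·⟩ is an inner product exactly when A is positive definite.

no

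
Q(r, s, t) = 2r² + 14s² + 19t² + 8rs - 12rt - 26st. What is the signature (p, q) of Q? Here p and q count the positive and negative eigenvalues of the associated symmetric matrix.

(3, 0)

Write A = [[2, 4, -6], [4, 14, -13], [-6, -13, 19]].
Symmetric row and column elimination reduces A to a congruent diagonal form with pivots 2, 6, 5/6.
So there are 3 positive pivots.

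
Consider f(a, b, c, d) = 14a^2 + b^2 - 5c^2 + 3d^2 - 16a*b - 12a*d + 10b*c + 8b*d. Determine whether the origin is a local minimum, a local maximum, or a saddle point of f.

The Hessian at the origin is H = [[28, -16, 0, -12], [-16, 2, 10, 8], [0, 10, -10, 0], [-12, 8, 0, 6]].
Row-reducing H symmetrically gives the diagonal entries 28, -50/7, 4, 2/5.
That gives 3 positive, 1 negative pivots.
H is indefinite, so the origin is a saddle point.

saddle point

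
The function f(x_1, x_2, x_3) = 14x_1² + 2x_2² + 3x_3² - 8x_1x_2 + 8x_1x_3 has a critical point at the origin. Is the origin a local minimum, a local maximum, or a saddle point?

local minimum

The Hessian at the origin is H = [[28, -8, 8], [-8, 4, 0], [8, 0, 6]].
Applying the same elementary operations to the rows and columns of H produces a congruent diagonal matrix with entries 28, 12/7, 2/3.
Counting signs: 3 positive.
H is positive definite, so the origin is a strict local minimum.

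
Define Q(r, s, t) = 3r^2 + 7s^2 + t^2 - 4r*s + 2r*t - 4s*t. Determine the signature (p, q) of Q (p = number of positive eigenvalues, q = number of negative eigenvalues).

The symmetric matrix is A = [[3, -2, 1], [-2, 7, -2], [1, -2, 1]].
Congruent diagonalization of A (simultaneous row and column reduction) yields pivots 3, 17/3, 6/17.
Counting signs: 3 positive.

(3, 0)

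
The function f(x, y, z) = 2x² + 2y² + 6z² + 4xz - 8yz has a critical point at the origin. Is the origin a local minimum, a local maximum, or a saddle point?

The Hessian at the origin is H = [[4, 0, 4], [0, 4, -8], [4, -8, 12]].
Congruent diagonalization of H (simultaneous row and column reduction) yields pivots 4, 4, -8.
Counting signs: 2 positive, 1 negative.
H is indefinite, so the origin is a saddle point.

saddle point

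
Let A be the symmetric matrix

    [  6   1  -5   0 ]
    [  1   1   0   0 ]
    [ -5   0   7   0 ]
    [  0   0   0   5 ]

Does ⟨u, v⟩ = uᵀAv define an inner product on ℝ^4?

Leading principal minors: Δ_1 = 6, Δ_2 = 5, Δ_3 = 10, Δ_4 = 50.
All leading principal minors are positive, so by Sylvester's criterion Q is positive definite.
⟨·,·⟩ is an inner product exactly when A is positive definite.

yes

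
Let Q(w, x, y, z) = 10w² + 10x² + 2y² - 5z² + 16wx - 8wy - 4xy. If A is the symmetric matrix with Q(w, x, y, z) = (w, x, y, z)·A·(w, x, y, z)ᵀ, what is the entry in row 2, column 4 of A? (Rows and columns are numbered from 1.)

0

The coefficient of x·z in Q is 0. For a symmetric A this equals A[2,4] + A[4,2] = 2·A[2,4].
So A[2,4] = 0/2 = 0.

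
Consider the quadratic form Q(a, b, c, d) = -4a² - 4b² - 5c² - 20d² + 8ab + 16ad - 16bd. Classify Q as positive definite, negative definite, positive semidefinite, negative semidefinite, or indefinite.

Write A = [[-4, 4, 0, 8], [4, -4, 0, -8], [0, 0, -5, 0], [8, -8, 0, -20]].
Congruent diagonalization of A (simultaneous row and column reduction) yields pivots -4, 0, -5, -4.
That gives 3 negative, 1 zero pivots.
Hence Q is negative semidefinite.

negative semidefinite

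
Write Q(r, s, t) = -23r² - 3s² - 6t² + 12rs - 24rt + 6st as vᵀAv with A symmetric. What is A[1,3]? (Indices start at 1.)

-12

The coefficient of r·t in Q is -24. For a symmetric A this equals A[1,3] + A[3,1] = 2·A[1,3].
So A[1,3] = -24/2 = -12.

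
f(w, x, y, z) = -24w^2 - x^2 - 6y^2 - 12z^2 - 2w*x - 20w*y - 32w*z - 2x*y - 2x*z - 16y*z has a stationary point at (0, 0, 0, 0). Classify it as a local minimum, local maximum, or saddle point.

local maximum

The Hessian at the origin is H = [[-48, -2, -20, -32], [-2, -2, -2, -2], [-20, -2, -12, -16], [-32, -2, -16, -24]].
Symmetric row and column elimination reduces H to a congruent diagonal form with pivots -48, -23/12, -68/23, -12/17.
That gives 4 negative pivots.
H is negative definite, so the origin is a strict local maximum.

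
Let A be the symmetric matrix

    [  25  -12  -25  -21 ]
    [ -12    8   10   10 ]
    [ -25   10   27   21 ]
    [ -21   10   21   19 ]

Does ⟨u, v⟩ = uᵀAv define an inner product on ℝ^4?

yes

Congruent diagonalization of A (simultaneous row and column reduction) yields pivots 25, 56/25, 3/14, 4/3.
That gives 4 positive pivots.
Hence Q is positive definite.
⟨·,·⟩ is an inner product exactly when A is positive definite.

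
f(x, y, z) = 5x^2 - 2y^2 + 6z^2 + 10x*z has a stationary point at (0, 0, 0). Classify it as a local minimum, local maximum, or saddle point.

saddle point

The Hessian at the origin is H = [[10, 0, 10], [0, -4, 0], [10, 0, 12]].
Congruent diagonalization of H (simultaneous row and column reduction) yields pivots 10, -4, 2.
So there are 2 positive, 1 negative pivots.
H is indefinite, so the origin is a saddle point.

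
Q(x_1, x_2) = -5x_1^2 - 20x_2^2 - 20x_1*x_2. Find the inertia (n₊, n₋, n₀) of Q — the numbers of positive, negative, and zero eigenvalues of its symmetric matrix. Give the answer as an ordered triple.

Write A = [[-5, -10], [-10, -20]].
Congruent diagonalization of A (simultaneous row and column reduction) yields pivots -5, 0.
So there are 1 negative, 1 zero pivots.

(0, 1, 1)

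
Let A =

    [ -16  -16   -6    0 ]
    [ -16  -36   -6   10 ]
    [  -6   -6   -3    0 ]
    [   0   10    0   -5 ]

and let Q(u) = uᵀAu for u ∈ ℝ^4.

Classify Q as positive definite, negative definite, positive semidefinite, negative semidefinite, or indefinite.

Congruent diagonalization of A (simultaneous row and column reduction) yields pivots -16, -20, -3/4, 0.
So there are 3 negative, 1 zero pivots.
Hence Q is negative semidefinite.

negative semidefinite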